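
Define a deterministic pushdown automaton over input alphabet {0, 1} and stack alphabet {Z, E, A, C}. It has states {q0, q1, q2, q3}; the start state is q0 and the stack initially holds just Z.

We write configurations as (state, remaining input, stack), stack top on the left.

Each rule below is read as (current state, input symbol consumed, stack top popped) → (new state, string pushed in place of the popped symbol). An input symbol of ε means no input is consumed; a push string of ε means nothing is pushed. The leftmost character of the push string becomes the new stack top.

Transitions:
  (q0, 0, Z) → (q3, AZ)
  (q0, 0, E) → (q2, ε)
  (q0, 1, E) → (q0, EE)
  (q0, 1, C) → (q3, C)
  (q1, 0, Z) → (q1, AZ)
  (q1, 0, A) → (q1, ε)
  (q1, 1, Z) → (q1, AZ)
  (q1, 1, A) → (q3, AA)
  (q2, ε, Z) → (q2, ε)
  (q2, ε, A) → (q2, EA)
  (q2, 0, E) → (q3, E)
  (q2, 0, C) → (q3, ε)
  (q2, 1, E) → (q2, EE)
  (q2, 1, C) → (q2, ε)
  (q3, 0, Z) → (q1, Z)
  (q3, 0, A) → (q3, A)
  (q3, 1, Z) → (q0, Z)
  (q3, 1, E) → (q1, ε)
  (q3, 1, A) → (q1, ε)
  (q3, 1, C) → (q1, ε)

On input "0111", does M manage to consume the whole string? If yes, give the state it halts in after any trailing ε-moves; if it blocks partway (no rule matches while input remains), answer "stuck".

(q0, 0111, Z)
  read 0, top Z: go to q3, push AZ → (q3, 111, AZ)
  read 1, top A: go to q1, push ε → (q1, 11, Z)
  read 1, top Z: go to q1, push AZ → (q1, 1, AZ)
  read 1, top A: go to q3, push AA → (q3, ε, AAZ)
All input consumed; M is in state q3.

q3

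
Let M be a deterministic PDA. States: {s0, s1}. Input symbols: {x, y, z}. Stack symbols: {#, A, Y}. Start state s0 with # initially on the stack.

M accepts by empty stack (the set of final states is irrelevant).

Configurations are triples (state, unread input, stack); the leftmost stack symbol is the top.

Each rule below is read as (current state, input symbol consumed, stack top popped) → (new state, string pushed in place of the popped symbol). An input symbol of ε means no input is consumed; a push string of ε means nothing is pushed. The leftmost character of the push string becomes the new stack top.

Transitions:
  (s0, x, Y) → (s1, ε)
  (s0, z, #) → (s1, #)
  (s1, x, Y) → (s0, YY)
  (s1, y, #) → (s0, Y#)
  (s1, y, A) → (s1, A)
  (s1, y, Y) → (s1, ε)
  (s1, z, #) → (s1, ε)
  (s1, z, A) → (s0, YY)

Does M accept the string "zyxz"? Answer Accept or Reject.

Accept

(s0, zyxz, #) ⊢ (s1, yxz, #) ⊢ (s0, xz, Y#) ⊢ (s1, z, #) ⊢ (s1, ε, ε)
All input consumed and the stack is empty.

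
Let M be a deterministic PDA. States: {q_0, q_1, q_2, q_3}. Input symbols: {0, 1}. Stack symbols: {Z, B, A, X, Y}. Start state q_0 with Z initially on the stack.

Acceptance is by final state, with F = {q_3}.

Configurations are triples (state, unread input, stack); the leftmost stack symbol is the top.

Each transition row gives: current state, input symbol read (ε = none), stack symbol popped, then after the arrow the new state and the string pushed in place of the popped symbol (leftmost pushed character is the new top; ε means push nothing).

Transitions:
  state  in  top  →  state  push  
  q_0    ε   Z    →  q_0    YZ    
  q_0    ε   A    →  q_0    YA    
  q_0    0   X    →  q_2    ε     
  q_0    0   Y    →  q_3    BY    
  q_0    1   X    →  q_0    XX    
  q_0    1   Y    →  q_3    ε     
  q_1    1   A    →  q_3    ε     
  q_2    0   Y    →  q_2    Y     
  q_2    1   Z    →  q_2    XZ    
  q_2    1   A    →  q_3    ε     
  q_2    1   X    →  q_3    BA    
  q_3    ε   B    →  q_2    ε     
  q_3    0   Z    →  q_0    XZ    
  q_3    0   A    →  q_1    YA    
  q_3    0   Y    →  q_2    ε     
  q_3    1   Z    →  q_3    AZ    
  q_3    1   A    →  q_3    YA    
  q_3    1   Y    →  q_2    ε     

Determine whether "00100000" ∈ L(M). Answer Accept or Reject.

Reject

(q_0, 00100000, Z)
  ε-move, top Z: go to q_0, push YZ → (q_0, 00100000, YZ)
  read 0, top Y: go to q_3, push BY → (q_3, 0100000, BYZ)
  ε-move, top B: go to q_2, push ε → (q_2, 0100000, YZ)
  read 0, top Y: go to q_2, push Y → (q_2, 100000, YZ)
No transition applies at (q_2, 100000, YZ); input not fully consumed.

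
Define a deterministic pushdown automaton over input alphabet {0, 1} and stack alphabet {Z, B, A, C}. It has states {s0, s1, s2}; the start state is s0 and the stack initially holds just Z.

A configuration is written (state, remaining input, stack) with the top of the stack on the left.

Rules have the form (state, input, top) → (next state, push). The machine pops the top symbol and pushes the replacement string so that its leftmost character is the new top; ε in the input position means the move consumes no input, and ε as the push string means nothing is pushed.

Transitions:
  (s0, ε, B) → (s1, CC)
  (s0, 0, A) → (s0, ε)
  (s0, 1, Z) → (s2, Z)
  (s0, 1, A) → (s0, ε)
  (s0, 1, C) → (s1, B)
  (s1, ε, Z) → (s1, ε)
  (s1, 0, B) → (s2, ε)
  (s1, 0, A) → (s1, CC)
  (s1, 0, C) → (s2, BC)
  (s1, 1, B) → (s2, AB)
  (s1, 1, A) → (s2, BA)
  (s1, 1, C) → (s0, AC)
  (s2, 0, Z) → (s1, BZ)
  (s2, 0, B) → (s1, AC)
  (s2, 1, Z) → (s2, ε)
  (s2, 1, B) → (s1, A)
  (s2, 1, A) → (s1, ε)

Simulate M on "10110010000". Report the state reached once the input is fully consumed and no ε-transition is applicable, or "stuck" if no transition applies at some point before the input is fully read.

(s0, 10110010000, Z) ⊢ (s2, 0110010000, Z) ⊢ (s1, 110010000, BZ) ⊢ (s2, 10010000, ABZ) ⊢ (s1, 0010000, BZ) ⊢ (s2, 010000, Z) ⊢ (s1, 10000, BZ) ⊢ (s2, 0000, ABZ)
No transition for (s2, 0, top A); M blocks with input 0000 remaining.

stuck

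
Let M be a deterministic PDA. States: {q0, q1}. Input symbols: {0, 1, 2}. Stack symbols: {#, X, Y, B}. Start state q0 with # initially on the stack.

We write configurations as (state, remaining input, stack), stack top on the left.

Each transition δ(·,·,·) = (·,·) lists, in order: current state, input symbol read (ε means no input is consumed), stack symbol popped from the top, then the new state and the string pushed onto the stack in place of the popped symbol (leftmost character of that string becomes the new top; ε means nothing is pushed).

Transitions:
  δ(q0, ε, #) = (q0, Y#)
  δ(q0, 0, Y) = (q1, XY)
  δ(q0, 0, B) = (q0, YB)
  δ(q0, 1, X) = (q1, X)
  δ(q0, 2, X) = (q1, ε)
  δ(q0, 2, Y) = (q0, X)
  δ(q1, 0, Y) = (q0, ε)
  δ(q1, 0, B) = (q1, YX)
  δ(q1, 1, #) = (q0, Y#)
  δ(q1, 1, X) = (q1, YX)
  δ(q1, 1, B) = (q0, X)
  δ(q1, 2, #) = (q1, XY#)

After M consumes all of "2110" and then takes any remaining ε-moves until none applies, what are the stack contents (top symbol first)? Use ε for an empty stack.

X#

(q0, 2110, #)
  ε-move, top #: go to q0, push Y# → (q0, 2110, Y#)
  read 2, top Y: go to q0, push X → (q0, 110, X#)
  read 1, top X: go to q1, push X → (q1, 10, X#)
  read 1, top X: go to q1, push YX → (q1, 0, YX#)
  read 0, top Y: go to q0, push ε → (q0, ε, X#)
All input consumed in state q0 with stack X#.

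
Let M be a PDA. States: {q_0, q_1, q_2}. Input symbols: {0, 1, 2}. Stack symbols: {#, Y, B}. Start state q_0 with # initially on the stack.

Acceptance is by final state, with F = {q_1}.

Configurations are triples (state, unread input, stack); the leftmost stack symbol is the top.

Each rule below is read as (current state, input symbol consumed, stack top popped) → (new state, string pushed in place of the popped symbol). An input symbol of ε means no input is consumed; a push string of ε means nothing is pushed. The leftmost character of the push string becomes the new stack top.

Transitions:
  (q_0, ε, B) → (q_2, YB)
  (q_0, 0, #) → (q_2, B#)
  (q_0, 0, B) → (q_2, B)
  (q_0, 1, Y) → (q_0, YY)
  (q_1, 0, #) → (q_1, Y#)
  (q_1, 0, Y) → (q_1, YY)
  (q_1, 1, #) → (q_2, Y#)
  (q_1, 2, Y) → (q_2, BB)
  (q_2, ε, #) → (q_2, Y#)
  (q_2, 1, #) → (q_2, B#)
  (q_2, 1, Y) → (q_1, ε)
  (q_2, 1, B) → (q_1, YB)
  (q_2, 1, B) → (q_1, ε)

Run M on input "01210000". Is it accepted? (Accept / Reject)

One accepting computation: (q_0, 01210000, #) ⊢ (q_2, 1210000, B#) ⊢ (q_1, 210000, YB#) ⊢ (q_2, 10000, BBB#) ⊢ (q_1, 0000, YBBB#) ⊢ (q_1, 000, YYBBB#) ⊢ (q_1, 00, YYYBBB#) ⊢ (q_1, 0, YYYYBBB#) ⊢ (q_1, ε, YYYYYBBB#)
All input consumed and state q_1 ∈ F.

Accept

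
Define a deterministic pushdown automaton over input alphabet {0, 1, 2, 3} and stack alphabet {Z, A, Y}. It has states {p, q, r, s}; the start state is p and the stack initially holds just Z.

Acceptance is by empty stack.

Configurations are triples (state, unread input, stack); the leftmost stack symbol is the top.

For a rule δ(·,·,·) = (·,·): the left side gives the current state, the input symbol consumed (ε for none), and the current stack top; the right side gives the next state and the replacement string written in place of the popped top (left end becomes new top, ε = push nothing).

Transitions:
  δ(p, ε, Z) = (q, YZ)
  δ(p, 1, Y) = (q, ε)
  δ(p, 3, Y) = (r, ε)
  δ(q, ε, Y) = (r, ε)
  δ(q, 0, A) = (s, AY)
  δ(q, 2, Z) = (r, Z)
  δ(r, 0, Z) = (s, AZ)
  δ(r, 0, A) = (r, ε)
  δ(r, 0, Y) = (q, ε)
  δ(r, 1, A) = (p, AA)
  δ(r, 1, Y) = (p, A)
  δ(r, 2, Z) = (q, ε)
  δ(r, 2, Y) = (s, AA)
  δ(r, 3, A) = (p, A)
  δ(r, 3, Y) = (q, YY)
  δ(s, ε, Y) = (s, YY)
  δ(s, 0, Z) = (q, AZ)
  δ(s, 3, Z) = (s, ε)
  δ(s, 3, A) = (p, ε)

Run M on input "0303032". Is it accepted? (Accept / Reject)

Accept

(p, 0303032, Z)
  ε-move, top Z: go to q, push YZ → (q, 0303032, YZ)
  ε-move, top Y: go to r, push ε → (r, 0303032, Z)
  read 0, top Z: go to s, push AZ → (s, 303032, AZ)
  read 3, top A: go to p, push ε → (p, 03032, Z)
  ε-move, top Z: go to q, push YZ → (q, 03032, YZ)
  ε-move, top Y: go to r, push ε → (r, 03032, Z)
  read 0, top Z: go to s, push AZ → (s, 3032, AZ)
  read 3, top A: go to p, push ε → (p, 032, Z)
  ε-move, top Z: go to q, push YZ → (q, 032, YZ)
  ε-move, top Y: go to r, push ε → (r, 032, Z)
  read 0, top Z: go to s, push AZ → (s, 32, AZ)
  read 3, top A: go to p, push ε → (p, 2, Z)
  ε-move, top Z: go to q, push YZ → (q, 2, YZ)
  ε-move, top Y: go to r, push ε → (r, 2, Z)
  read 2, top Z: go to q, push ε → (q, ε, ε)
All input consumed and the stack is empty.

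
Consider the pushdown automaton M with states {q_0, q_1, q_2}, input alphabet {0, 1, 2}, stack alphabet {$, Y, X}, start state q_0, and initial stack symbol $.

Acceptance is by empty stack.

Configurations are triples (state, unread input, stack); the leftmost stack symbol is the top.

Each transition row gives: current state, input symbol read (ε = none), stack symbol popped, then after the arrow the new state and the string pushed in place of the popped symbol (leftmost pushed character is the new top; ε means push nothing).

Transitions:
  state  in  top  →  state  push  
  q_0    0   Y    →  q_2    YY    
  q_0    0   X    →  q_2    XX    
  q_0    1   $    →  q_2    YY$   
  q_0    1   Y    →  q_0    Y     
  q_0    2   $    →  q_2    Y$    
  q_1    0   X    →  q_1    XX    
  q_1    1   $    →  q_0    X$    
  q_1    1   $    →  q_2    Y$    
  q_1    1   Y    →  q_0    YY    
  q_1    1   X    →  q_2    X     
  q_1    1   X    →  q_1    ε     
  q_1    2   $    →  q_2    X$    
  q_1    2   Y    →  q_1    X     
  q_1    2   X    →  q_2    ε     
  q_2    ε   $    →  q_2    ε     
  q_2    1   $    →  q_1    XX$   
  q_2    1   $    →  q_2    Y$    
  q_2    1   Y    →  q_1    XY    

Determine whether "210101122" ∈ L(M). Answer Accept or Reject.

Accept

One accepting computation: (q_0, 210101122, $) ⊢ (q_2, 10101122, Y$) ⊢ (q_1, 0101122, XY$) ⊢ (q_1, 101122, XXY$) ⊢ (q_1, 01122, XY$) ⊢ (q_1, 1122, XXY$) ⊢ (q_1, 122, XY$) ⊢ (q_1, 22, Y$) ⊢ (q_1, 2, X$) ⊢ (q_2, ε, $) ⊢ (q_2, ε, ε)
All input consumed and the stack is empty.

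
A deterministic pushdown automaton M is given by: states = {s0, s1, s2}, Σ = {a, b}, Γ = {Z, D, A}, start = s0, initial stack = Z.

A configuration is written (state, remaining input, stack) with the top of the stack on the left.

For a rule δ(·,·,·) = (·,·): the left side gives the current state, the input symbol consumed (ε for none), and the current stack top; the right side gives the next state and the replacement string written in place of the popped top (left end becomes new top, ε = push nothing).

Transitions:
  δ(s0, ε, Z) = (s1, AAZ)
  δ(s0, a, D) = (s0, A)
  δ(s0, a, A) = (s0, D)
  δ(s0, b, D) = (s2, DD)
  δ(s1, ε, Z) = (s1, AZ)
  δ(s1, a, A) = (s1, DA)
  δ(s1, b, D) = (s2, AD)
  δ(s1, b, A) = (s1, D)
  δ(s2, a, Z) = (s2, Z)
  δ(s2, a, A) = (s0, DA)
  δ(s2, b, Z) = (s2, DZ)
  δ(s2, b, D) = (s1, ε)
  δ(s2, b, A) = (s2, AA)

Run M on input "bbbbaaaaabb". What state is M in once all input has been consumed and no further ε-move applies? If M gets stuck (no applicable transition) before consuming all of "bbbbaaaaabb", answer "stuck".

(s0, bbbbaaaaabb, Z)
  ε-move, top Z: go to s1, push AAZ → (s1, bbbbaaaaabb, AAZ)
  read b, top A: go to s1, push D → (s1, bbbaaaaabb, DAZ)
  read b, top D: go to s2, push AD → (s2, bbaaaaabb, ADAZ)
  read b, top A: go to s2, push AA → (s2, baaaaabb, AADAZ)
  read b, top A: go to s2, push AA → (s2, aaaaabb, AAADAZ)
  read a, top A: go to s0, push DA → (s0, aaaabb, DAAADAZ)
  read a, top D: go to s0, push A → (s0, aaabb, AAAADAZ)
  read a, top A: go to s0, push D → (s0, aabb, DAAADAZ)
  read a, top D: go to s0, push A → (s0, abb, AAAADAZ)
  read a, top A: go to s0, push D → (s0, bb, DAAADAZ)
  read b, top D: go to s2, push DD → (s2, b, DDAAADAZ)
  read b, top D: go to s1, push ε → (s1, ε, DAAADAZ)
All input consumed; M is in state s1.

s1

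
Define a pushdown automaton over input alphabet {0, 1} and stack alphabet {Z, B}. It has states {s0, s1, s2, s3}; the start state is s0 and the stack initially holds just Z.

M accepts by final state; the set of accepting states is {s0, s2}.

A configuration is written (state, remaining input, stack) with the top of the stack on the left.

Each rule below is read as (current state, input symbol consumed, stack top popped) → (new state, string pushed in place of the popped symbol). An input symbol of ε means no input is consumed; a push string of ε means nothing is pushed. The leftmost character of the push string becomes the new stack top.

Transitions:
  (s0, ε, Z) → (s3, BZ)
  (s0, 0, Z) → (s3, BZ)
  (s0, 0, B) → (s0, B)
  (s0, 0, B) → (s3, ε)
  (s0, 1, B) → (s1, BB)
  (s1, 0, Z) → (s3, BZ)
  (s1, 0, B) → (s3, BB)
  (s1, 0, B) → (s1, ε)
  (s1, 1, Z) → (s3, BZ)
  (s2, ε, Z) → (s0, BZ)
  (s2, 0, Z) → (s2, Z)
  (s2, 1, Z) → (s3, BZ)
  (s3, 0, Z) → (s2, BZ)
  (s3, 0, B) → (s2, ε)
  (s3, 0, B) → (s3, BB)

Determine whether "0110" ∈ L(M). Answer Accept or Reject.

Reject

No computation consumes all input and reaches a final state.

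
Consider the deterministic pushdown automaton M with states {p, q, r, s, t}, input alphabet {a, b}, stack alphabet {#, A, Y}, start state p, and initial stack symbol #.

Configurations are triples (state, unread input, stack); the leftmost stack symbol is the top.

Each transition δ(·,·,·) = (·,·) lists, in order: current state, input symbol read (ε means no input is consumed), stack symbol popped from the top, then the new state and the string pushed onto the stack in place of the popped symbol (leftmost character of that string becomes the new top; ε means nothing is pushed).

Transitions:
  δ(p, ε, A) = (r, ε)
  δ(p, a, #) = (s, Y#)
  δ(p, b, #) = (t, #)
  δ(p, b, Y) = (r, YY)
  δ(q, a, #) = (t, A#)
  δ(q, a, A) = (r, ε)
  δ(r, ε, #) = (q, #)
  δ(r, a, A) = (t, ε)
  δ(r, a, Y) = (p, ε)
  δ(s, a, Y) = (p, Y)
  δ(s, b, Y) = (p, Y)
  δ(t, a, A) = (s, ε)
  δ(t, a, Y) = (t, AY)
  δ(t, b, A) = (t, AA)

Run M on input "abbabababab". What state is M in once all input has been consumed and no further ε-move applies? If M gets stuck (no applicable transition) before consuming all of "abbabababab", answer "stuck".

r

(p, abbabababab, #) ⊢ (s, bbabababab, Y#) ⊢ (p, babababab, Y#) ⊢ (r, abababab, YY#) ⊢ (p, bababab, Y#) ⊢ (r, ababab, YY#) ⊢ (p, babab, Y#) ⊢ (r, abab, YY#) ⊢ (p, bab, Y#) ⊢ (r, ab, YY#) ⊢ (p, b, Y#) ⊢ (r, ε, YY#)
All input consumed; M is in state r.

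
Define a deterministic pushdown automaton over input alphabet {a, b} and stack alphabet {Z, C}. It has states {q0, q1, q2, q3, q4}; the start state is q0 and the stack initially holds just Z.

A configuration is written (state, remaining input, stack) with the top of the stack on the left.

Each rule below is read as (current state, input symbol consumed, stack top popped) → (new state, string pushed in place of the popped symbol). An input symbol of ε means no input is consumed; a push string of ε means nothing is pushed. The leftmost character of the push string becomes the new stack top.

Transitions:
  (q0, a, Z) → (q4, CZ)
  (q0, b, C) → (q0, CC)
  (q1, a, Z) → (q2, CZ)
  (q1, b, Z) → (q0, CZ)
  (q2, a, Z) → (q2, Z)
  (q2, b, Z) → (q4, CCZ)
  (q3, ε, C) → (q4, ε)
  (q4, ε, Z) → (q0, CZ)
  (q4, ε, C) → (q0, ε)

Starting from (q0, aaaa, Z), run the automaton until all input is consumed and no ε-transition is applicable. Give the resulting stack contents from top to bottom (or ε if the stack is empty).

Z

(q0, aaaa, Z)
  read a, top Z: go to q4, push CZ → (q4, aaa, CZ)
  ε-move, top C: go to q0, push ε → (q0, aaa, Z)
  read a, top Z: go to q4, push CZ → (q4, aa, CZ)
  ε-move, top C: go to q0, push ε → (q0, aa, Z)
  read a, top Z: go to q4, push CZ → (q4, a, CZ)
  ε-move, top C: go to q0, push ε → (q0, a, Z)
  read a, top Z: go to q4, push CZ → (q4, ε, CZ)
  ε-move, top C: go to q0, push ε → (q0, ε, Z)
All input consumed in state q0 with stack Z.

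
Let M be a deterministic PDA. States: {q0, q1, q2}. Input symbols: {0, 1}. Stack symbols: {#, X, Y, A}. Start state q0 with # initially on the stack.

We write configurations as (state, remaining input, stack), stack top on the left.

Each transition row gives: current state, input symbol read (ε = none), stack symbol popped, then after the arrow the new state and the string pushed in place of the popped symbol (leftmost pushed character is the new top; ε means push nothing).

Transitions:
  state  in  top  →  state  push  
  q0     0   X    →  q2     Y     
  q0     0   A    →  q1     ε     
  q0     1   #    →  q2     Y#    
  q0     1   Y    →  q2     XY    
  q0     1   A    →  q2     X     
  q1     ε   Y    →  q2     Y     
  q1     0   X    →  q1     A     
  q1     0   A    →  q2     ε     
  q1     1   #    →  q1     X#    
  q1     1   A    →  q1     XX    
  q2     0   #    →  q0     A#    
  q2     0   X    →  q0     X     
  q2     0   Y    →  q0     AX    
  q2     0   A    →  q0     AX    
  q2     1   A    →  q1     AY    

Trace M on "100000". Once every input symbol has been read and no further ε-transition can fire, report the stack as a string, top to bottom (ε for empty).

A#

(q0, 100000, #) ⊢ (q2, 00000, Y#) ⊢ (q0, 0000, AX#) ⊢ (q1, 000, X#) ⊢ (q1, 00, A#) ⊢ (q2, 0, #) ⊢ (q0, ε, A#)
All input consumed in state q0 with stack A#.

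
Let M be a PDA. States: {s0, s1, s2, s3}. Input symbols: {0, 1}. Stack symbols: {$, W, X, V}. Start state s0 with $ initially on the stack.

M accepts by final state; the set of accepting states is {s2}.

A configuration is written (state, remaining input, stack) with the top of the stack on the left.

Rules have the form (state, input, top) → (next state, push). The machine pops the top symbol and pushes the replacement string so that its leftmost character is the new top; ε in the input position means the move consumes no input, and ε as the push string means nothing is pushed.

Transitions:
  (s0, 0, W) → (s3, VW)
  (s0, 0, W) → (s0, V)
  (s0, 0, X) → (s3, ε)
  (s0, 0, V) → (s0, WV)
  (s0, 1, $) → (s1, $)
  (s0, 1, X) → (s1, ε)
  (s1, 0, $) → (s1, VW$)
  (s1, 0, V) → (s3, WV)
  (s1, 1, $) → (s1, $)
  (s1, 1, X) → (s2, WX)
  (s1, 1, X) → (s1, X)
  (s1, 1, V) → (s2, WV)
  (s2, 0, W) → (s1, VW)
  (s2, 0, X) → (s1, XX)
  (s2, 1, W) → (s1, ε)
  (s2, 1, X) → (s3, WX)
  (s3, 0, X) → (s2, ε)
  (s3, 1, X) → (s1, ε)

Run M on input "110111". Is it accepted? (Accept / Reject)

Accept

One accepting computation: (s0, 110111, $) ⊢ (s1, 10111, $) ⊢ (s1, 0111, $) ⊢ (s1, 111, VW$) ⊢ (s2, 11, WVW$) ⊢ (s1, 1, VW$) ⊢ (s2, ε, WVW$)
All input consumed and state s2 ∈ F.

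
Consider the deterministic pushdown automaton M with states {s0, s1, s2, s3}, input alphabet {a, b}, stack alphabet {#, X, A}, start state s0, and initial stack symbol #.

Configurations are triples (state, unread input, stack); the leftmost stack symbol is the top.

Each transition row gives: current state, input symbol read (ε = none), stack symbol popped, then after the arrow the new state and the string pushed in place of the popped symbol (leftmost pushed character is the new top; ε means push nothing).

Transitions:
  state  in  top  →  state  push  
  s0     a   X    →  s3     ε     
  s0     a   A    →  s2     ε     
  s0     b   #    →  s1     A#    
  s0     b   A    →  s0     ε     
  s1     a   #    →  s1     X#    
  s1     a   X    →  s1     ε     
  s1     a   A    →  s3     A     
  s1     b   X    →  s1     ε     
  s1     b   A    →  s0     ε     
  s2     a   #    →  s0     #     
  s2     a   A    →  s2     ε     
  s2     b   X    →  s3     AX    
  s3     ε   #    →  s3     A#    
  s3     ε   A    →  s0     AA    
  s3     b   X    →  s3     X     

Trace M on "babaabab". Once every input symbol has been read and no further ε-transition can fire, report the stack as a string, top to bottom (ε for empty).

(s0, babaabab, #)
  read b, top #: go to s1, push A# → (s1, abaabab, A#)
  read a, top A: go to s3, push A → (s3, baabab, A#)
  ε-move, top A: go to s0, push AA → (s0, baabab, AA#)
  read b, top A: go to s0, push ε → (s0, aabab, A#)
  read a, top A: go to s2, push ε → (s2, abab, #)
  read a, top #: go to s0, push # → (s0, bab, #)
  read b, top #: go to s1, push A# → (s1, ab, A#)
  read a, top A: go to s3, push A → (s3, b, A#)
  ε-move, top A: go to s0, push AA → (s0, b, AA#)
  read b, top A: go to s0, push ε → (s0, ε, A#)
All input consumed in state s0 with stack A#.

A#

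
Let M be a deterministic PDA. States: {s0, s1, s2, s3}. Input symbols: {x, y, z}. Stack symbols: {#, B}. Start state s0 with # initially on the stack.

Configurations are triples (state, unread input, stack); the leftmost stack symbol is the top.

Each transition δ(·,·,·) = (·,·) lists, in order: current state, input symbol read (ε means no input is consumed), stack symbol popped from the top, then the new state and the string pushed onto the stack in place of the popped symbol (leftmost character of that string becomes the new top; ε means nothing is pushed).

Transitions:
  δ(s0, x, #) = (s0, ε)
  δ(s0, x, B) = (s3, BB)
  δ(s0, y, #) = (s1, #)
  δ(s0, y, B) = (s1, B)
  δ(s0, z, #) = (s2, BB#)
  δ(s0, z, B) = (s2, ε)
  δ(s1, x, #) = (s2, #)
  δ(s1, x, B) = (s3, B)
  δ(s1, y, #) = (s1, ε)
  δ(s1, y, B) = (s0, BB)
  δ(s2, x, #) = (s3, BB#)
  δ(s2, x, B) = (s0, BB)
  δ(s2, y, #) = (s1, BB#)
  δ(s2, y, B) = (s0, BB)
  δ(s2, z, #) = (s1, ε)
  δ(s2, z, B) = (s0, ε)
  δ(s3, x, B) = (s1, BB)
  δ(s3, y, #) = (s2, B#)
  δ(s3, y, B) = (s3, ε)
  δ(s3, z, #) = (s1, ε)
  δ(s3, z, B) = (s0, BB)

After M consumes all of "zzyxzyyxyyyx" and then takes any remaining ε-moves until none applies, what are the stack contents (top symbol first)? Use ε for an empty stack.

BB#

(s0, zzyxzyyxyyyx, #) ⊢ (s2, zyxzyyxyyyx, BB#) ⊢ (s0, yxzyyxyyyx, B#) ⊢ (s1, xzyyxyyyx, B#) ⊢ (s3, zyyxyyyx, B#) ⊢ (s0, yyxyyyx, BB#) ⊢ (s1, yxyyyx, BB#) ⊢ (s0, xyyyx, BBB#) ⊢ (s3, yyyx, BBBB#) ⊢ (s3, yyx, BBB#) ⊢ (s3, yx, BB#) ⊢ (s3, x, B#) ⊢ (s1, ε, BB#)
All input consumed in state s1 with stack BB#.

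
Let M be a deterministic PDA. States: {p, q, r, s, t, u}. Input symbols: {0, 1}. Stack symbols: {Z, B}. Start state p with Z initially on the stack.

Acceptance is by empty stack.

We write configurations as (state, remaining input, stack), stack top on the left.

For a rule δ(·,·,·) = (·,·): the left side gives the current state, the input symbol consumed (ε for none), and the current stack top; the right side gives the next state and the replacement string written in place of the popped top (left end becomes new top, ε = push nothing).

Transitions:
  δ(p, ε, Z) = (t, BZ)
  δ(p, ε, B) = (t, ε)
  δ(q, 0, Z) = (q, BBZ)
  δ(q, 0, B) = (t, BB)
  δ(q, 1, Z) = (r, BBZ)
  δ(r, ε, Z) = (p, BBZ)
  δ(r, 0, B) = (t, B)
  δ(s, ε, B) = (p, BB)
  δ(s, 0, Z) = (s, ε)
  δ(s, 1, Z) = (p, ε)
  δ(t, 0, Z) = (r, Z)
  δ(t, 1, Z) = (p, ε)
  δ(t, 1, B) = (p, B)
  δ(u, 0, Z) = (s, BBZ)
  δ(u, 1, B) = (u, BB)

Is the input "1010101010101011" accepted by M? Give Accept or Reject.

Accept

(p, 1010101010101011, Z)
  ε-move, top Z: go to t, push BZ → (t, 1010101010101011, BZ)
  read 1, top B: go to p, push B → (p, 010101010101011, BZ)
  ε-move, top B: go to t, push ε → (t, 010101010101011, Z)
  read 0, top Z: go to r, push Z → (r, 10101010101011, Z)
  ε-move, top Z: go to p, push BBZ → (p, 10101010101011, BBZ)
  ε-move, top B: go to t, push ε → (t, 10101010101011, BZ)
  read 1, top B: go to p, push B → (p, 0101010101011, BZ)
  ε-move, top B: go to t, push ε → (t, 0101010101011, Z)
  read 0, top Z: go to r, push Z → (r, 101010101011, Z)
  ε-move, top Z: go to p, push BBZ → (p, 101010101011, BBZ)
  ε-move, top B: go to t, push ε → (t, 101010101011, BZ)
  read 1, top B: go to p, push B → (p, 01010101011, BZ)
  ε-move, top B: go to t, push ε → (t, 01010101011, Z)
  read 0, top Z: go to r, push Z → (r, 1010101011, Z)
  ε-move, top Z: go to p, push BBZ → (p, 1010101011, BBZ)
  ε-move, top B: go to t, push ε → (t, 1010101011, BZ)
  read 1, top B: go to p, push B → (p, 010101011, BZ)
  ε-move, top B: go to t, push ε → (t, 010101011, Z)
  read 0, top Z: go to r, push Z → (r, 10101011, Z)
  ε-move, top Z: go to p, push BBZ → (p, 10101011, BBZ)
  ε-move, top B: go to t, push ε → (t, 10101011, BZ)
  read 1, top B: go to p, push B → (p, 0101011, BZ)
  ε-move, top B: go to t, push ε → (t, 0101011, Z)
  read 0, top Z: go to r, push Z → (r, 101011, Z)
  ε-move, top Z: go to p, push BBZ → (p, 101011, BBZ)
  ε-move, top B: go to t, push ε → (t, 101011, BZ)
  read 1, top B: go to p, push B → (p, 01011, BZ)
  ε-move, top B: go to t, push ε → (t, 01011, Z)
  read 0, top Z: go to r, push Z → (r, 1011, Z)
  ε-move, top Z: go to p, push BBZ → (p, 1011, BBZ)
  ε-move, top B: go to t, push ε → (t, 1011, BZ)
  read 1, top B: go to p, push B → (p, 011, BZ)
  ε-move, top B: go to t, push ε → (t, 011, Z)
  read 0, top Z: go to r, push Z → (r, 11, Z)
  ε-move, top Z: go to p, push BBZ → (p, 11, BBZ)
  ε-move, top B: go to t, push ε → (t, 11, BZ)
  read 1, top B: go to p, push B → (p, 1, BZ)
  ε-move, top B: go to t, push ε → (t, 1, Z)
  read 1, top Z: go to p, push ε → (p, ε, ε)
All input consumed and the stack is empty.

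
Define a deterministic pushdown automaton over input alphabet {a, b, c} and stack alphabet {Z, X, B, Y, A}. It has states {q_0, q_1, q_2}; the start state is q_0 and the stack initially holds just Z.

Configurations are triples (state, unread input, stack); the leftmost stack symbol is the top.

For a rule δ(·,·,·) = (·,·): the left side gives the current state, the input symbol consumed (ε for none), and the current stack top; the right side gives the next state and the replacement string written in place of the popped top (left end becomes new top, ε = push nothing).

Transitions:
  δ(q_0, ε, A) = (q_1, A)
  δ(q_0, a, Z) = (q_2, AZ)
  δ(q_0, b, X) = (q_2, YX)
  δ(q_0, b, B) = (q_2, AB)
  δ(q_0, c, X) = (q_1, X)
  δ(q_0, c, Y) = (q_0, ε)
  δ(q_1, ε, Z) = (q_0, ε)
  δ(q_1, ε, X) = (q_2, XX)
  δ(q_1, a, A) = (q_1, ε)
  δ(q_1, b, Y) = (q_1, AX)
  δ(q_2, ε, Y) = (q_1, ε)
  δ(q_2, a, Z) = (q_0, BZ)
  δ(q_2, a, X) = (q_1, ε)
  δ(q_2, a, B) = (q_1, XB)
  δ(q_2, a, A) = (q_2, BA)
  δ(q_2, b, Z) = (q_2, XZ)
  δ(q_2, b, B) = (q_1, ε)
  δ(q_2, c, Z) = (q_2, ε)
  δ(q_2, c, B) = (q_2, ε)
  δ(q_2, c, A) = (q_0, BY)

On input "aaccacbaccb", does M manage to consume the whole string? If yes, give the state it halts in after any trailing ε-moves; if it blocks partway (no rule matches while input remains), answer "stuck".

(q_0, aaccacbaccb, Z)
  read a, top Z: go to q_2, push AZ → (q_2, accacbaccb, AZ)
  read a, top A: go to q_2, push BA → (q_2, ccacbaccb, BAZ)
  read c, top B: go to q_2, push ε → (q_2, cacbaccb, AZ)
  read c, top A: go to q_0, push BY → (q_0, acbaccb, BYZ)
No transition for (q_0, a, top B); M blocks with input acbaccb remaining.

stuck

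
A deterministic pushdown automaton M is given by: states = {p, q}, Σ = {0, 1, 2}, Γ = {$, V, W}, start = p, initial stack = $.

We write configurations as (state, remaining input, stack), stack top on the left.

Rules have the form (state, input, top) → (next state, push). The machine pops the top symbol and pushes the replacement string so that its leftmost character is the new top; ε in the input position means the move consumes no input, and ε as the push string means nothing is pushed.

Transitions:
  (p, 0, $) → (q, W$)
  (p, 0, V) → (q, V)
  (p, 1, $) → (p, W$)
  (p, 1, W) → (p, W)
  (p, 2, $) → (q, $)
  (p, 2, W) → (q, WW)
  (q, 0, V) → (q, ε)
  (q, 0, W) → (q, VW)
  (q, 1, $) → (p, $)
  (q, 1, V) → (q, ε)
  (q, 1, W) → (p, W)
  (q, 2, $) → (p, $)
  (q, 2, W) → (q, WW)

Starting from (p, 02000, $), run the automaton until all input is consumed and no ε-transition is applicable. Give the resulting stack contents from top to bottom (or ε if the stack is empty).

VWW$

(p, 02000, $) ⊢ (q, 2000, W$) ⊢ (q, 000, WW$) ⊢ (q, 00, VWW$) ⊢ (q, 0, WW$) ⊢ (q, ε, VWW$)
All input consumed in state q with stack VWW$.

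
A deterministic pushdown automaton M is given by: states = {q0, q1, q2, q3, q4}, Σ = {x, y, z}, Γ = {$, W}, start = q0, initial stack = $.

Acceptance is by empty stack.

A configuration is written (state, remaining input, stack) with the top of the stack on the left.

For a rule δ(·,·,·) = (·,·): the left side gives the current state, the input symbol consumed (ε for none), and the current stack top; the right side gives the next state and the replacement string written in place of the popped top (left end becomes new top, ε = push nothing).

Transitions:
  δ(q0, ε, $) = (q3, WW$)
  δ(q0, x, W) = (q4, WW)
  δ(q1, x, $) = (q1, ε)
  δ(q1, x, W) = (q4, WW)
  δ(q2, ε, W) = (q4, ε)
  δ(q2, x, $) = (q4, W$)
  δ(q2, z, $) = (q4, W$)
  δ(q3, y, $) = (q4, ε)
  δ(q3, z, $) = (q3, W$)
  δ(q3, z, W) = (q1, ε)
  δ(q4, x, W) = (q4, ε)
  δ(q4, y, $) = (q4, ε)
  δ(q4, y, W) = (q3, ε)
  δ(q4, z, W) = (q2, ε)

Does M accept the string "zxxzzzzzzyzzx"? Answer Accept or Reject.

(q0, zxxzzzzzzyzzx, $)
  ε-move, top $: go to q3, push WW$ → (q3, zxxzzzzzzyzzx, WW$)
  read z, top W: go to q1, push ε → (q1, xxzzzzzzyzzx, W$)
  read x, top W: go to q4, push WW → (q4, xzzzzzzyzzx, WW$)
  read x, top W: go to q4, push ε → (q4, zzzzzzyzzx, W$)
  read z, top W: go to q2, push ε → (q2, zzzzzyzzx, $)
  read z, top $: go to q4, push W$ → (q4, zzzzyzzx, W$)
  read z, top W: go to q2, push ε → (q2, zzzyzzx, $)
  read z, top $: go to q4, push W$ → (q4, zzyzzx, W$)
  read z, top W: go to q2, push ε → (q2, zyzzx, $)
  read z, top $: go to q4, push W$ → (q4, yzzx, W$)
  read y, top W: go to q3, push ε → (q3, zzx, $)
  read z, top $: go to q3, push W$ → (q3, zx, W$)
  read z, top W: go to q1, push ε → (q1, x, $)
  read x, top $: go to q1, push ε → (q1, ε, ε)
All input consumed and the stack is empty.

Accept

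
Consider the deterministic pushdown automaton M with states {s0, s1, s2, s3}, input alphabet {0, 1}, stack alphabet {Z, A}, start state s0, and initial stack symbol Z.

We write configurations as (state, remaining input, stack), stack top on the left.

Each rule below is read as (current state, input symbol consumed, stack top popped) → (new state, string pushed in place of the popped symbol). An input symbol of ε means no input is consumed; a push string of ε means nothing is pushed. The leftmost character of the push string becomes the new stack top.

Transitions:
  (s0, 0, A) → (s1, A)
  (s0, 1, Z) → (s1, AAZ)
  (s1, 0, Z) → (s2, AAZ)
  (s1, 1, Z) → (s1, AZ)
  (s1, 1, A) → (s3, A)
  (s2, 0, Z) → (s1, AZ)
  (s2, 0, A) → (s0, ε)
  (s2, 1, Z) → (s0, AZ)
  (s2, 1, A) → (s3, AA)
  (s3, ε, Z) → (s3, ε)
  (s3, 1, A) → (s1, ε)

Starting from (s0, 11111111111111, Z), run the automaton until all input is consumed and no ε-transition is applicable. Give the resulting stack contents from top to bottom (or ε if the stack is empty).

Z

(s0, 11111111111111, Z)
  read 1, top Z: go to s1, push AAZ → (s1, 1111111111111, AAZ)
  read 1, top A: go to s3, push A → (s3, 111111111111, AAZ)
  read 1, top A: go to s1, push ε → (s1, 11111111111, AZ)
  read 1, top A: go to s3, push A → (s3, 1111111111, AZ)
  read 1, top A: go to s1, push ε → (s1, 111111111, Z)
  read 1, top Z: go to s1, push AZ → (s1, 11111111, AZ)
  read 1, top A: go to s3, push A → (s3, 1111111, AZ)
  read 1, top A: go to s1, push ε → (s1, 111111, Z)
  read 1, top Z: go to s1, push AZ → (s1, 11111, AZ)
  read 1, top A: go to s3, push A → (s3, 1111, AZ)
  read 1, top A: go to s1, push ε → (s1, 111, Z)
  read 1, top Z: go to s1, push AZ → (s1, 11, AZ)
  read 1, top A: go to s3, push A → (s3, 1, AZ)
  read 1, top A: go to s1, push ε → (s1, ε, Z)
All input consumed in state s1 with stack Z.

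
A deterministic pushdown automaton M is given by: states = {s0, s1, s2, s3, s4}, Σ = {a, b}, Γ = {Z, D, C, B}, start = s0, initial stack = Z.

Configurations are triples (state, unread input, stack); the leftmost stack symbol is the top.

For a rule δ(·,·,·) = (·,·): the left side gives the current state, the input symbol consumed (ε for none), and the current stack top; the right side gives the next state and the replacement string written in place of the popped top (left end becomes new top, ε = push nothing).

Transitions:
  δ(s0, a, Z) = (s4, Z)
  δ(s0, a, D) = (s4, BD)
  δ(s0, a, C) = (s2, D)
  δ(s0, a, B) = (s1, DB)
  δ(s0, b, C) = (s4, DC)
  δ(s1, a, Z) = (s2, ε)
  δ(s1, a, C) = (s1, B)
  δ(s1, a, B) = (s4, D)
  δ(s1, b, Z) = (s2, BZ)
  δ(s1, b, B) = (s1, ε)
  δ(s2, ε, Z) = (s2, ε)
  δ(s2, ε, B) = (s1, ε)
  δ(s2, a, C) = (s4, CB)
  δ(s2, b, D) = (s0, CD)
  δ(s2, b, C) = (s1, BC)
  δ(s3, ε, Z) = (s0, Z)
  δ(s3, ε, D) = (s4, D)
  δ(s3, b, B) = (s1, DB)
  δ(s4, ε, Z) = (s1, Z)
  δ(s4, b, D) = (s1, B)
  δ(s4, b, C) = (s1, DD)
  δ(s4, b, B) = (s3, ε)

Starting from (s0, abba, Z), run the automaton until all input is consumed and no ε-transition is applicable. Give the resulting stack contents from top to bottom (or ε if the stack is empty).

(s0, abba, Z)
  read a, top Z: go to s4, push Z → (s4, bba, Z)
  ε-move, top Z: go to s1, push Z → (s1, bba, Z)
  read b, top Z: go to s2, push BZ → (s2, ba, BZ)
  ε-move, top B: go to s1, push ε → (s1, ba, Z)
  read b, top Z: go to s2, push BZ → (s2, a, BZ)
  ε-move, top B: go to s1, push ε → (s1, a, Z)
  read a, top Z: go to s2, push ε → (s2, ε, ε)
All input consumed in state s2 with stack ε.

ε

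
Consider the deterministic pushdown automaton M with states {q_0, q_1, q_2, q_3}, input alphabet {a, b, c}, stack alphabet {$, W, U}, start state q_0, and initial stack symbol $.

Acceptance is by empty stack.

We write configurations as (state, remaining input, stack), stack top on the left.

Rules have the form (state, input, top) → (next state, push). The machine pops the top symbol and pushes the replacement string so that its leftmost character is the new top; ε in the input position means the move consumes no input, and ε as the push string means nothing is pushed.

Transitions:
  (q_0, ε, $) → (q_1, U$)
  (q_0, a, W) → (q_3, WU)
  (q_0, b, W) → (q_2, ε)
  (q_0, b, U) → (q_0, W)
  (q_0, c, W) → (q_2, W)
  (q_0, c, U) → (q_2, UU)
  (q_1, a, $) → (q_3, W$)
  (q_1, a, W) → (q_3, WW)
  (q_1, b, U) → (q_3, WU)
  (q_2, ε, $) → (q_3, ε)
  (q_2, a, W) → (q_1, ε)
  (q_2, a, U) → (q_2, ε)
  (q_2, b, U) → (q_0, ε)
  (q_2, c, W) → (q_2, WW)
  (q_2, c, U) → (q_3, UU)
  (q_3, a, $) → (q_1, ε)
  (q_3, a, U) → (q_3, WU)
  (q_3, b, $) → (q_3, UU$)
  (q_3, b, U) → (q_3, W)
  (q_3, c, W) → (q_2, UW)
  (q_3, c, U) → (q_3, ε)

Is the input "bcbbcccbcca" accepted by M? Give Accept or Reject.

Accept

(q_0, bcbbcccbcca, $) ⊢ (q_1, bcbbcccbcca, U$) ⊢ (q_3, cbbcccbcca, WU$) ⊢ (q_2, bbcccbcca, UWU$) ⊢ (q_0, bcccbcca, WU$) ⊢ (q_2, cccbcca, U$) ⊢ (q_3, ccbcca, UU$) ⊢ (q_3, cbcca, U$) ⊢ (q_3, bcca, $) ⊢ (q_3, cca, UU$) ⊢ (q_3, ca, U$) ⊢ (q_3, a, $) ⊢ (q_1, ε, ε)
All input consumed and the stack is empty.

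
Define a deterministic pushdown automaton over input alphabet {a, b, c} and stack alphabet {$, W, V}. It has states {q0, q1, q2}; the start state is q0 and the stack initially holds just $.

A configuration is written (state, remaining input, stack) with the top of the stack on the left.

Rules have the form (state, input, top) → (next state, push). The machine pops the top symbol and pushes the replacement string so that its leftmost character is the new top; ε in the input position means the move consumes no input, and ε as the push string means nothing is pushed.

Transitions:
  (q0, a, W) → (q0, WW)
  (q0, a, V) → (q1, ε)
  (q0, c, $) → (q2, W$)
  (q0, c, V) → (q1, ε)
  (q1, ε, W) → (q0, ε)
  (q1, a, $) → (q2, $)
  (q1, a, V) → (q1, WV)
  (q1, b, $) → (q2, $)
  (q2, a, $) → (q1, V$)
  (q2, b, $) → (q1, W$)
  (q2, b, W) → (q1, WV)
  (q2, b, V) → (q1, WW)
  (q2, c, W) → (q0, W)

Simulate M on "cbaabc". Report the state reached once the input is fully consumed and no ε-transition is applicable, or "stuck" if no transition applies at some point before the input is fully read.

(q0, cbaabc, $) ⊢ (q2, baabc, W$) ⊢ (q1, aabc, WV$) ⊢ (q0, aabc, V$) ⊢ (q1, abc, $) ⊢ (q2, bc, $) ⊢ (q1, c, W$) ⊢ (q0, c, $) ⊢ (q2, ε, W$)
All input consumed; M is in state q2.

q2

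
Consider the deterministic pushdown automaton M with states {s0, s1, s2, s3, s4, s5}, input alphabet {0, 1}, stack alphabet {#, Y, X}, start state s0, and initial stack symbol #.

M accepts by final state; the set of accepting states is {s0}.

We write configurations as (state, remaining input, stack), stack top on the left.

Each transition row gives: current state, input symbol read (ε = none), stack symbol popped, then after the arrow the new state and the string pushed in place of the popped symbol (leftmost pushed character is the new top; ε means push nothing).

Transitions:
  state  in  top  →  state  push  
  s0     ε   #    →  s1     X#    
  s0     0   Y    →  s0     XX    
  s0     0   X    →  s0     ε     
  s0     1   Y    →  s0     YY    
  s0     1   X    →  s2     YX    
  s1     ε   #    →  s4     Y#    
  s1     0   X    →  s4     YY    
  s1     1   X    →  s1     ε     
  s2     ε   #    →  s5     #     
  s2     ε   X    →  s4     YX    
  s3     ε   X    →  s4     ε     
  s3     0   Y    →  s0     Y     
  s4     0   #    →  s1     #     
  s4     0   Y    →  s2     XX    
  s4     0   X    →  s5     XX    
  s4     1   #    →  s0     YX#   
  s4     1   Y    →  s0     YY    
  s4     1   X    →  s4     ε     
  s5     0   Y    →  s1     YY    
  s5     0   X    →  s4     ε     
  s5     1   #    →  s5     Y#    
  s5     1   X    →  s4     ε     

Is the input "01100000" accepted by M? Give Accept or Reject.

Accept

(s0, 01100000, #)
  ε-move, top #: go to s1, push X# → (s1, 01100000, X#)
  read 0, top X: go to s4, push YY → (s4, 1100000, YY#)
  read 1, top Y: go to s0, push YY → (s0, 100000, YYY#)
  read 1, top Y: go to s0, push YY → (s0, 00000, YYYY#)
  read 0, top Y: go to s0, push XX → (s0, 0000, XXYYY#)
  read 0, top X: go to s0, push ε → (s0, 000, XYYY#)
  read 0, top X: go to s0, push ε → (s0, 00, YYY#)
  read 0, top Y: go to s0, push XX → (s0, 0, XXYY#)
  read 0, top X: go to s0, push ε → (s0, ε, XYY#)
All input consumed; state s0 ∈ F.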